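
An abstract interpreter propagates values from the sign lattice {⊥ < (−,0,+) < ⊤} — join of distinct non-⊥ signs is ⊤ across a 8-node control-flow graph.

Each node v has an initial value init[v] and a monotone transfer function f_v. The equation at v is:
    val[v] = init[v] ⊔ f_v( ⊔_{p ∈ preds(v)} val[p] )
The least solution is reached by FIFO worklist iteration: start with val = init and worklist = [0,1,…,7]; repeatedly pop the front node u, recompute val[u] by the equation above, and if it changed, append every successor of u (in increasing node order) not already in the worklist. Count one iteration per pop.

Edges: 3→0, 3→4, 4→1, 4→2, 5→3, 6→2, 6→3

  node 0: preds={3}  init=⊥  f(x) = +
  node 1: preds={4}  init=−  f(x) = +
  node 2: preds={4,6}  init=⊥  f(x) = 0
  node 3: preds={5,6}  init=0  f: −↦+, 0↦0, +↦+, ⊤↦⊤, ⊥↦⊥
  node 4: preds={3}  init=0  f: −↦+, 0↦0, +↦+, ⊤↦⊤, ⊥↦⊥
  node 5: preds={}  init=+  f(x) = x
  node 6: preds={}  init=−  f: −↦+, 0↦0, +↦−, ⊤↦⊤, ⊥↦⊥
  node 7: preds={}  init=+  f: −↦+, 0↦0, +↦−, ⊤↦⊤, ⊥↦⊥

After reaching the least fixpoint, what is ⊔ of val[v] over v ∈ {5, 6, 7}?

Iteration log — 11 steps:
  step 1. node 0  ⊔preds=0  new=+  old=⊥  +wl: 
  step 2. node 1  ⊔preds=0  new=⊤  old=−  +wl: 
  step 3. node 2  ⊔preds=⊤  new=0  old=⊥  +wl: 
  step 4. node 3  ⊔preds=⊤  new=⊤  old=0  +wl: 0
  step 5. node 4  ⊔preds=⊤  new=⊤  old=0  +wl: 1,2
  step 6. node 5  ⊔preds=⊥  new=+  stable
  step 7. node 6  ⊔preds=⊥  new=−  stable
  step 8. node 7  ⊔preds=⊥  new=+  stable
  step 9. node 0  ⊔preds=⊤  new=+  stable
  step 10. node 1  ⊔preds=⊤  new=⊤  stable
  step 11. node 2  ⊔preds=⊤  new=0  stable

Least fixpoint reached:
  node 0: +
  node 1: ⊤
  node 2: 0
  node 3: ⊤
  node 4: ⊤
  node 5: +
  node 6: −
  node 7: +

⊤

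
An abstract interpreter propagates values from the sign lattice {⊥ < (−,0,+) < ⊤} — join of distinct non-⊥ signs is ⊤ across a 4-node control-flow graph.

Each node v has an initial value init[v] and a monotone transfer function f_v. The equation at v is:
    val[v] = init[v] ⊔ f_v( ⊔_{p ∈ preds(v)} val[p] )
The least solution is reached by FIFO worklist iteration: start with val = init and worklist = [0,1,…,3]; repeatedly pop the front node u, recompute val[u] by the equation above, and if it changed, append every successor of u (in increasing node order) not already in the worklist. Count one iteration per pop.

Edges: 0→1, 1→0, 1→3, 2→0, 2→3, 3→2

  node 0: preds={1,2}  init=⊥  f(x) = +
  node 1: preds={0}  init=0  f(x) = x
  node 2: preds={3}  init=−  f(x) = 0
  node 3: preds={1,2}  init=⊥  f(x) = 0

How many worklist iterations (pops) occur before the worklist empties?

Iteration log — 6 steps:
  step 1. node 0  ⊔preds=⊤  new=+  old=⊥  +wl: 
  step 2. node 1  ⊔preds=+  new=⊤  old=0  +wl: 0
  step 3. node 2  ⊔preds=⊥  new=⊤  old=−  +wl: 
  step 4. node 3  ⊔preds=⊤  new=0  old=⊥  +wl: 2
  step 5. node 0  ⊔preds=⊤  new=+  stable
  step 6. node 2  ⊔preds=0  new=⊤  stable

Least fixpoint reached:
  node 0: +
  node 1: ⊤
  node 2: ⊤
  node 3: 0

6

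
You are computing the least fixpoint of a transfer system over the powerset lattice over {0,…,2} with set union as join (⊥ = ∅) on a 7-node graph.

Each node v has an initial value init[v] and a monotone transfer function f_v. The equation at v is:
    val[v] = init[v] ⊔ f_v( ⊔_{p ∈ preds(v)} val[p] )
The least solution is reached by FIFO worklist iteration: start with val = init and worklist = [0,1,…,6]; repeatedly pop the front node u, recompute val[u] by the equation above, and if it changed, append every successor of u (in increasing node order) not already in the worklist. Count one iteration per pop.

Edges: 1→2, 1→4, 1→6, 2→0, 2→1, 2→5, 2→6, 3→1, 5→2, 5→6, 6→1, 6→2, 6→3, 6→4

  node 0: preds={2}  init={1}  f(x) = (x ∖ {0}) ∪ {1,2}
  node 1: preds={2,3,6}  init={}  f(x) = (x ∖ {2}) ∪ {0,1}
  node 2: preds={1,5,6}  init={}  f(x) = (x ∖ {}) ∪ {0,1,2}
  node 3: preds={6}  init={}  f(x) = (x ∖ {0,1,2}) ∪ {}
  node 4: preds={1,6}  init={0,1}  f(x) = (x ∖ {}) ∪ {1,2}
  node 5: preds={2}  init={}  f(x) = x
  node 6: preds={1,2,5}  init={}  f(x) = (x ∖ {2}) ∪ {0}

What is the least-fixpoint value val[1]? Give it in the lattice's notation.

Trace (12 dequeues):
  [1] u=0 | in {} | out {1,2} | prev {1} | push {}
  [2] u=1 | in {} | out {0,1} | prev {} | push {}
  [3] u=2 | in {0,1} | out {0,1,2} | prev {} | push {0,1}
  [4] u=3 | in {} | out {} | ==
  [5] u=4 | in {0,1} | out {0,1,2} | prev {0,1} | push {}
  [6] u=5 | in {0,1,2} | out {0,1,2} | prev {} | push {2}
  [7] u=6 | in {0,1,2} | out {0,1} | prev {} | push {3,4}
  [8] u=0 | in {0,1,2} | out {1,2} | ==
  [9] u=1 | in {0,1,2} | out {0,1} | ==
  [10] u=2 | in {0,1,2} | out {0,1,2} | ==
  [11] u=3 | in {0,1} | out {} | ==
  [12] u=4 | in {0,1} | out {0,1,2} | ==

Converged values:
  [0] {1,2}
  [1] {0,1}
  [2] {0,1,2}
  [3] {}
  [4] {0,1,2}
  [5] {0,1,2}
  [6] {0,1}

{0,1}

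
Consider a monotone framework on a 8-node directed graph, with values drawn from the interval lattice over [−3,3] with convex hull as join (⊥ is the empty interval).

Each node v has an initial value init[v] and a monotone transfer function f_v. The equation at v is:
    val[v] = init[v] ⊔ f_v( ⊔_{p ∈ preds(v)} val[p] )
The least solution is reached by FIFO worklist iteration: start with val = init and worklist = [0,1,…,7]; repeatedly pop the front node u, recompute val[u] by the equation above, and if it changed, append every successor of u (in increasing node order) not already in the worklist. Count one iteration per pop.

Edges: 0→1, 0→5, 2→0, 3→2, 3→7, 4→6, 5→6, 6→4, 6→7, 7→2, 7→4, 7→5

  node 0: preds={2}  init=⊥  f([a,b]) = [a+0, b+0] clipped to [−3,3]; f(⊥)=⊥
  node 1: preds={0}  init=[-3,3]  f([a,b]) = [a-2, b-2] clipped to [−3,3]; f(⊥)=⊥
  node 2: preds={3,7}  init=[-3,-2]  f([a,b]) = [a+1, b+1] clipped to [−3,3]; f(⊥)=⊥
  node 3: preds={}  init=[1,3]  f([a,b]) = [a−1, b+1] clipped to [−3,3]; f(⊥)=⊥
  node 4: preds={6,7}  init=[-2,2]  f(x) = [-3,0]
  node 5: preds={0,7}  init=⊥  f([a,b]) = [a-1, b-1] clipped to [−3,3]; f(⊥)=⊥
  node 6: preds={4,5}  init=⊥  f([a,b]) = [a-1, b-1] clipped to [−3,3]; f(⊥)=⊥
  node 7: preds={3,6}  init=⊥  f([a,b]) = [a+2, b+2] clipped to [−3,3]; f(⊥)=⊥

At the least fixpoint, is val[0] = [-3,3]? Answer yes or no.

yes

Trace (14 dequeues):
  [1] u=0 | in [-3,-2] | out [-3,-2] | prev ⊥ | push {}
  [2] u=1 | in [-3,-2] | out [-3,3] | ==
  [3] u=2 | in [1,3] | out [-3,3] | prev [-3,-2] | push {0}
  [4] u=3 | in ⊥ | out [1,3] | ==
  [5] u=4 | in ⊥ | out [-3,2] | prev [-2,2] | push {}
  [6] u=5 | in [-3,-2] | out [-3,-3] | prev ⊥ | push {}
  [7] u=6 | in [-3,2] | out [-3,1] | prev ⊥ | push {4}
  [8] u=7 | in [-3,3] | out [-1,3] | prev ⊥ | push {2,5}
  [9] u=0 | in [-3,3] | out [-3,3] | prev [-3,-2] | push {1}
  [10] u=4 | in [-3,3] | out [-3,2] | ==
  [11] u=2 | in [-1,3] | out [-3,3] | ==
  [12] u=5 | in [-3,3] | out [-3,2] | prev [-3,-3] | push {6}
  [13] u=1 | in [-3,3] | out [-3,3] | ==
  [14] u=6 | in [-3,2] | out [-3,1] | ==

Converged values:
  [0] [-3,3]
  [1] [-3,3]
  [2] [-3,3]
  [3] [1,3]
  [4] [-3,2]
  [5] [-3,2]
  [6] [-3,1]
  [7] [-1,3]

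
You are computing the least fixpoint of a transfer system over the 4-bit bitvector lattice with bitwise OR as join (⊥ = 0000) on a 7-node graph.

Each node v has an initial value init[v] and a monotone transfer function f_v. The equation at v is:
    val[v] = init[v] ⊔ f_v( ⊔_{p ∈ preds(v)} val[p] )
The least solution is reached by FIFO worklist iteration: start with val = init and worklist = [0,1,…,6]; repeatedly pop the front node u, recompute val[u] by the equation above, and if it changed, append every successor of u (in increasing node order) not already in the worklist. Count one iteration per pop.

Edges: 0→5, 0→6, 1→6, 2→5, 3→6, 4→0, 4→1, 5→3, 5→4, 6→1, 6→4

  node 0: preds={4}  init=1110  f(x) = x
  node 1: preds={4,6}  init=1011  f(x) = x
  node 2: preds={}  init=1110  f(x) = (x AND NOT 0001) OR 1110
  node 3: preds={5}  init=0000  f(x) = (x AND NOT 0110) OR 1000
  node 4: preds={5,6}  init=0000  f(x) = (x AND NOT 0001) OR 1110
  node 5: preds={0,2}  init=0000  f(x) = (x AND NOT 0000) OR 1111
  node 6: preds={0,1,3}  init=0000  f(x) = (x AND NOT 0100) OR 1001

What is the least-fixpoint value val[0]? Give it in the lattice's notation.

Worklist (12 pops):
  #1 pop 0: in=0000 → 1110 (no change)
  #2 pop 1: in=0000 → 1011 (no change)
  #3 pop 2: in=0000 → 1110 (no change)
  #4 pop 3: in=0000 → 1000 (was 0000); enqueue []
  #5 pop 4: in=0000 → 1110 (was 0000); enqueue [0,1]
  #6 pop 5: in=1110 → 1111 (was 0000); enqueue [3,4]
  #7 pop 6: in=1111 → 1011 (was 0000); enqueue []
  #8 pop 0: in=1110 → 1110 (no change)
  #9 pop 1: in=1111 → 1111 (was 1011); enqueue [6]
  #10 pop 3: in=1111 → 1001 (was 1000); enqueue []
  #11 pop 4: in=1111 → 1110 (no change)
  #12 pop 6: in=1111 → 1011 (no change)

Fixpoint:
  val[0] = 1110
  val[1] = 1111
  val[2] = 1110
  val[3] = 1001
  val[4] = 1110
  val[5] = 1111
  val[6] = 1011

1110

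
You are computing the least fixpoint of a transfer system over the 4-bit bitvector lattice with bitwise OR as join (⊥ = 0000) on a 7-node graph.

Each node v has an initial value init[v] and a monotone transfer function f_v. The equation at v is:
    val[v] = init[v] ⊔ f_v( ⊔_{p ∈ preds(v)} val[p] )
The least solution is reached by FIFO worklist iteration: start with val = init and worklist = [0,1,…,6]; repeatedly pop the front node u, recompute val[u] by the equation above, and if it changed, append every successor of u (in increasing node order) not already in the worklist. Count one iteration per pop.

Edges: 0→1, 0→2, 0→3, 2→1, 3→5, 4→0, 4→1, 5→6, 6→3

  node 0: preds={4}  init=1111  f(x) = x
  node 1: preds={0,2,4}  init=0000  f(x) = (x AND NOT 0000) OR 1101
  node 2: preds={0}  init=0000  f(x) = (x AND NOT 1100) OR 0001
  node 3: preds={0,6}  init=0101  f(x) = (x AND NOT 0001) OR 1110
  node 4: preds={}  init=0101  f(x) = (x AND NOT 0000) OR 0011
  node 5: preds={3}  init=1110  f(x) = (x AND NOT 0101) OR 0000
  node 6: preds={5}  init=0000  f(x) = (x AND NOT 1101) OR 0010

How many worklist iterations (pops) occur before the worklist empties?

Worklist (10 pops):
  #1 pop 0: in=0101 → 1111 (no change)
  #2 pop 1: in=1111 → 1111 (was 0000); enqueue []
  #3 pop 2: in=1111 → 0011 (was 0000); enqueue [1]
  #4 pop 3: in=1111 → 1111 (was 0101); enqueue []
  #5 pop 4: in=0000 → 0111 (was 0101); enqueue [0]
  #6 pop 5: in=1111 → 1110 (no change)
  #7 pop 6: in=1110 → 0010 (was 0000); enqueue [3]
  #8 pop 1: in=1111 → 1111 (no change)
  #9 pop 0: in=0111 → 1111 (no change)
  #10 pop 3: in=1111 → 1111 (no change)

Fixpoint:
  val[0] = 1111
  val[1] = 1111
  val[2] = 0011
  val[3] = 1111
  val[4] = 0111
  val[5] = 1110
  val[6] = 0010

10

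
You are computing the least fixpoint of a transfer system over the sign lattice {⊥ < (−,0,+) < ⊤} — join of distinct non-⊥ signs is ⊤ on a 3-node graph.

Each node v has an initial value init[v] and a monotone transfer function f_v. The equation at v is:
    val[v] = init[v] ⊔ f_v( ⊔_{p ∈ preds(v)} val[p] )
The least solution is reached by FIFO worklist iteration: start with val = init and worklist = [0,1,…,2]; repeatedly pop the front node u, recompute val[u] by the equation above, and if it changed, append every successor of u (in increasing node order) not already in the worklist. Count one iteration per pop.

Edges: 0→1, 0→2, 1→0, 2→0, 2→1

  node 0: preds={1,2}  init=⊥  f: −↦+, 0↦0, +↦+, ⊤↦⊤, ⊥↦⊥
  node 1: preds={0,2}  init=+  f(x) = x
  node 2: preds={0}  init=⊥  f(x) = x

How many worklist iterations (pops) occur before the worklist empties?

Worklist (5 pops):
  #1 pop 0: in=+ → + (was ⊥); enqueue []
  #2 pop 1: in=+ → + (no change)
  #3 pop 2: in=+ → + (was ⊥); enqueue [0,1]
  #4 pop 0: in=+ → + (no change)
  #5 pop 1: in=+ → + (no change)

Fixpoint:
  val[0] = +
  val[1] = +
  val[2] = +

5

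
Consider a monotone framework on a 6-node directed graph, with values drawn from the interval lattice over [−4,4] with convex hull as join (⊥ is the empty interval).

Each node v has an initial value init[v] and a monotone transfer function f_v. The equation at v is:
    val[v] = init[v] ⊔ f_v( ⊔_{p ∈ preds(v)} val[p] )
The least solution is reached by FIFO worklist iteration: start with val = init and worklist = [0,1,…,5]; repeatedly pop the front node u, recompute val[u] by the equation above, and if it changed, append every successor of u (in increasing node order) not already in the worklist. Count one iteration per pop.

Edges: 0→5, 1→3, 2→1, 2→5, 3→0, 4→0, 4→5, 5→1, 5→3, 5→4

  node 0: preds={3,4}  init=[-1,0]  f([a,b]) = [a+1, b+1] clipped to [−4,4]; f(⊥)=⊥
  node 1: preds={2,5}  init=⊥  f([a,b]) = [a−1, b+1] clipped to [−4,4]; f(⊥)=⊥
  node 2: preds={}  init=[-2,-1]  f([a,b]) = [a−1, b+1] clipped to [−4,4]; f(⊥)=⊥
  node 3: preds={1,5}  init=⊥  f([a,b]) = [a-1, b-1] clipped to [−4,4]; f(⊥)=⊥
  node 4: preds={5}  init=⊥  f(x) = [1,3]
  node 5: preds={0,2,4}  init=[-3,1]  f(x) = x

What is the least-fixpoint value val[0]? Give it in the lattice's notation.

[-3,4]

Trace (15 dequeues):
  [1] u=0 | in ⊥ | out [-1,0] | ==
  [2] u=1 | in [-3,1] | out [-4,2] | prev ⊥ | push {}
  [3] u=2 | in ⊥ | out [-2,-1] | ==
  [4] u=3 | in [-4,2] | out [-4,1] | prev ⊥ | push {0}
  [5] u=4 | in [-3,1] | out [1,3] | prev ⊥ | push {}
  [6] u=5 | in [-2,3] | out [-3,3] | prev [-3,1] | push {1,3,4}
  [7] u=0 | in [-4,3] | out [-3,4] | prev [-1,0] | push {5}
  [8] u=1 | in [-3,3] | out [-4,4] | prev [-4,2] | push {}
  [9] u=3 | in [-4,4] | out [-4,3] | prev [-4,1] | push {0}
  [10] u=4 | in [-3,3] | out [1,3] | ==
  [11] u=5 | in [-3,4] | out [-3,4] | prev [-3,3] | push {1,3,4}
  [12] u=0 | in [-4,3] | out [-3,4] | ==
  [13] u=1 | in [-3,4] | out [-4,4] | ==
  [14] u=3 | in [-4,4] | out [-4,3] | ==
  [15] u=4 | in [-3,4] | out [1,3] | ==

Converged values:
  [0] [-3,4]
  [1] [-4,4]
  [2] [-2,-1]
  [3] [-4,3]
  [4] [1,3]
  [5] [-3,4]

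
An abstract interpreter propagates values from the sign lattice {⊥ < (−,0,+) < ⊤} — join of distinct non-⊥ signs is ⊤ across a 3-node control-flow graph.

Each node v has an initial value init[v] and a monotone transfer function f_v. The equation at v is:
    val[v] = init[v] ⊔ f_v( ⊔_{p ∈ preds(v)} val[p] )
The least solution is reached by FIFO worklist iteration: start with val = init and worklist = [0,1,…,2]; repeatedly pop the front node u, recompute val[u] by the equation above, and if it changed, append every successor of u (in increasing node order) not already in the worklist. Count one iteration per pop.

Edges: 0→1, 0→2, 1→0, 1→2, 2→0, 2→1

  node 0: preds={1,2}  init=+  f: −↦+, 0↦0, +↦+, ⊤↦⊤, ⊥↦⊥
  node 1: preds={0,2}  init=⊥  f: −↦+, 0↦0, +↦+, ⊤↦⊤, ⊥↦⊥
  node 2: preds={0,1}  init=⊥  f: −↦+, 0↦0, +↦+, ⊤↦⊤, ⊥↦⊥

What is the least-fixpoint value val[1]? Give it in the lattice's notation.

+

Trace (5 dequeues):
  [1] u=0 | in ⊥ | out + | ==
  [2] u=1 | in + | out + | prev ⊥ | push {0}
  [3] u=2 | in + | out + | prev ⊥ | push {1}
  [4] u=0 | in + | out + | ==
  [5] u=1 | in + | out + | ==

Converged values:
  [0] +
  [1] +
  [2] +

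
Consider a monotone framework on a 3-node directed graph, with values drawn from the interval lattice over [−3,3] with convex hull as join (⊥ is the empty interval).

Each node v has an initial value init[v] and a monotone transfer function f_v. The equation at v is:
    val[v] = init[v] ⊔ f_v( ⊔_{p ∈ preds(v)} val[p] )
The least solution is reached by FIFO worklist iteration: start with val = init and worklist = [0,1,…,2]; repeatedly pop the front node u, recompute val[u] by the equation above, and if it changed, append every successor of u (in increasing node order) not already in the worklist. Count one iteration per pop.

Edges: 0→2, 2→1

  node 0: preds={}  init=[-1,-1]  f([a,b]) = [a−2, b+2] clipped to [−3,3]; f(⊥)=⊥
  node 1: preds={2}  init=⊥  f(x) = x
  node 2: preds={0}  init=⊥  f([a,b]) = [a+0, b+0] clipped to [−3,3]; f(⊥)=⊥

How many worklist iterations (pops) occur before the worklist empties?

Iteration log — 4 steps:
  step 1. node 0  ⊔preds=⊥  new=[-1,-1]  stable
  step 2. node 1  ⊔preds=⊥  new=⊥  stable
  step 3. node 2  ⊔preds=[-1,-1]  new=[-1,-1]  old=⊥  +wl: 1
  step 4. node 1  ⊔preds=[-1,-1]  new=[-1,-1]  old=⊥  +wl: 

Least fixpoint reached:
  node 0: [-1,-1]
  node 1: [-1,-1]
  node 2: [-1,-1]

4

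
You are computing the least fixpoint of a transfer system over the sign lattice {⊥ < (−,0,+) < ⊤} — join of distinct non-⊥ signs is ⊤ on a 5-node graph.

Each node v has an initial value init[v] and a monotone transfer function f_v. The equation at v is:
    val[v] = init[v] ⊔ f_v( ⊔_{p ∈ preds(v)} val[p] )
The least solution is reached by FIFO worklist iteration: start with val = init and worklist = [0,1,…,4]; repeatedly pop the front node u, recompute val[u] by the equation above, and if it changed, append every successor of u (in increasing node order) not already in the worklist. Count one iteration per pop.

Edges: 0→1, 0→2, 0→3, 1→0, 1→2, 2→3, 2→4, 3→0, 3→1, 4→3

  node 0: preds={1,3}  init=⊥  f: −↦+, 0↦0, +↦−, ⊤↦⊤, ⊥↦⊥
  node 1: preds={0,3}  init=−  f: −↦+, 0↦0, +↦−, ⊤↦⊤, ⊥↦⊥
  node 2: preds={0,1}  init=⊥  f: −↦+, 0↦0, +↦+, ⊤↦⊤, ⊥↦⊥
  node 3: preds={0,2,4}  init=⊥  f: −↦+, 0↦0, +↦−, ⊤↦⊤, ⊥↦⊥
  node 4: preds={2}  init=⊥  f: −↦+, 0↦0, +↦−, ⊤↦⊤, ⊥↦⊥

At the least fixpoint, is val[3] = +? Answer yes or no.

no

Worklist (10 pops):
  #1 pop 0: in=− → + (was ⊥); enqueue []
  #2 pop 1: in=+ → − (no change)
  #3 pop 2: in=⊤ → ⊤ (was ⊥); enqueue []
  #4 pop 3: in=⊤ → ⊤ (was ⊥); enqueue [0,1]
  #5 pop 4: in=⊤ → ⊤ (was ⊥); enqueue [3]
  #6 pop 0: in=⊤ → ⊤ (was +); enqueue [2]
  #7 pop 1: in=⊤ → ⊤ (was −); enqueue [0]
  #8 pop 3: in=⊤ → ⊤ (no change)
  #9 pop 2: in=⊤ → ⊤ (no change)
  #10 pop 0: in=⊤ → ⊤ (no change)

Fixpoint:
  val[0] = ⊤
  val[1] = ⊤
  val[2] = ⊤
  val[3] = ⊤
  val[4] = ⊤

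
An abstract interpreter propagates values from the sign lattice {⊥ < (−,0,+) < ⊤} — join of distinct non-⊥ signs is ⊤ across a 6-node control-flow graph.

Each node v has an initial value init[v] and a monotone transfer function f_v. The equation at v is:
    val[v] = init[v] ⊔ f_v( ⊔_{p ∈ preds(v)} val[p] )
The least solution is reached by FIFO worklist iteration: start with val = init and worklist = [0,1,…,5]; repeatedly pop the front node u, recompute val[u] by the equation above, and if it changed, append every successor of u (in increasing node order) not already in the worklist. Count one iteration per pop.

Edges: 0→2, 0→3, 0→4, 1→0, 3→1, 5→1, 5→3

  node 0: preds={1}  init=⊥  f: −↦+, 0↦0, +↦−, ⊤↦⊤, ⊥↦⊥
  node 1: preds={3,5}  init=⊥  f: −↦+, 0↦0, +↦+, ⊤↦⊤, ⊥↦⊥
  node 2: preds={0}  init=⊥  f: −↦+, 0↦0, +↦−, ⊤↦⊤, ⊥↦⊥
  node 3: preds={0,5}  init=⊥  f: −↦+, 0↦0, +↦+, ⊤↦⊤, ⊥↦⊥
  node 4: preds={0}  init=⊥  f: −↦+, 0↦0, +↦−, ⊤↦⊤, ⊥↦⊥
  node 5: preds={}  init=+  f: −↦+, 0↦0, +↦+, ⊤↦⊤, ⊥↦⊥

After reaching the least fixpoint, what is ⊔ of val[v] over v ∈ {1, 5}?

Trace (16 dequeues):
  [1] u=0 | in ⊥ | out ⊥ | ==
  [2] u=1 | in + | out + | prev ⊥ | push {0}
  [3] u=2 | in ⊥ | out ⊥ | ==
  [4] u=3 | in + | out + | prev ⊥ | push {1}
  [5] u=4 | in ⊥ | out ⊥ | ==
  [6] u=5 | in ⊥ | out + | ==
  [7] u=0 | in + | out − | prev ⊥ | push {2,3,4}
  [8] u=1 | in + | out + | ==
  [9] u=2 | in − | out + | prev ⊥ | push {}
  [10] u=3 | in ⊤ | out ⊤ | prev + | push {1}
  [11] u=4 | in − | out + | prev ⊥ | push {}
  [12] u=1 | in ⊤ | out ⊤ | prev + | push {0}
  [13] u=0 | in ⊤ | out ⊤ | prev − | push {2,3,4}
  [14] u=2 | in ⊤ | out ⊤ | prev + | push {}
  [15] u=3 | in ⊤ | out ⊤ | ==
  [16] u=4 | in ⊤ | out ⊤ | prev + | push {}

Converged values:
  [0] ⊤
  [1] ⊤
  [2] ⊤
  [3] ⊤
  [4] ⊤
  [5] +

⊤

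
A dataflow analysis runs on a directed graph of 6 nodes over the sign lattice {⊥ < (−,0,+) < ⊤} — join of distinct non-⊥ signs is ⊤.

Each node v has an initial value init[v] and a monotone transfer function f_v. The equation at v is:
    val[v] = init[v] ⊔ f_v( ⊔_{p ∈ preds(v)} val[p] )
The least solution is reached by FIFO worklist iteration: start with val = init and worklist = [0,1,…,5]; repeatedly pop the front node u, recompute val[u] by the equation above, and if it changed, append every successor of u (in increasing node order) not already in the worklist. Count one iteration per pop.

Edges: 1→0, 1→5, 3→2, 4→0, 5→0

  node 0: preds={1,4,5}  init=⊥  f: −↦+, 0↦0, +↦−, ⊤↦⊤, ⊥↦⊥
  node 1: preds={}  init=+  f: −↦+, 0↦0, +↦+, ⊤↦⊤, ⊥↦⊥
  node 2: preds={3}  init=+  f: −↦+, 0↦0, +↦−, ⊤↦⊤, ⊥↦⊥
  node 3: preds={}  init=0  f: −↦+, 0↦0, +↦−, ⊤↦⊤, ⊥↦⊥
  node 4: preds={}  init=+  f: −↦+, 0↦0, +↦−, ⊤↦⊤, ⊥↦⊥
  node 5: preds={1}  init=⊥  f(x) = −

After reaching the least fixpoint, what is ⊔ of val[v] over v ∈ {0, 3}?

Trace (7 dequeues):
  [1] u=0 | in + | out − | prev ⊥ | push {}
  [2] u=1 | in ⊥ | out + | ==
  [3] u=2 | in 0 | out ⊤ | prev + | push {}
  [4] u=3 | in ⊥ | out 0 | ==
  [5] u=4 | in ⊥ | out + | ==
  [6] u=5 | in + | out − | prev ⊥ | push {0}
  [7] u=0 | in ⊤ | out ⊤ | prev − | push {}

Converged values:
  [0] ⊤
  [1] +
  [2] ⊤
  [3] 0
  [4] +
  [5] −

⊤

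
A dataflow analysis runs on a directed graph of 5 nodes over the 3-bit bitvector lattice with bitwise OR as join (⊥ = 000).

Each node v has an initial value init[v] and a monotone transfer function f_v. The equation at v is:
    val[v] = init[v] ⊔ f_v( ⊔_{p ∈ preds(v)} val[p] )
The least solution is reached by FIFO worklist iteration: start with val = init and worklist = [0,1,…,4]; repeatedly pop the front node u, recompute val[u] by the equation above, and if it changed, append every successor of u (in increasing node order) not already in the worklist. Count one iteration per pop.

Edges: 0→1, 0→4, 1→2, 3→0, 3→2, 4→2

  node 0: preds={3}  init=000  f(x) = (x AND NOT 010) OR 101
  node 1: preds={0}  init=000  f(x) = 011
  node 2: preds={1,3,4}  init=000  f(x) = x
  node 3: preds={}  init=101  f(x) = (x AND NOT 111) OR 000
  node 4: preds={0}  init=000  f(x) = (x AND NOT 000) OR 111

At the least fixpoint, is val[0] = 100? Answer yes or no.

Iteration log — 6 steps:
  step 1. node 0  ⊔preds=101  new=101  old=000  +wl: 
  step 2. node 1  ⊔preds=101  new=011  old=000  +wl: 
  step 3. node 2  ⊔preds=111  new=111  old=000  +wl: 
  step 4. node 3  ⊔preds=000  new=101  stable
  step 5. node 4  ⊔preds=101  new=111  old=000  +wl: 2
  step 6. node 2  ⊔preds=111  new=111  stable

Least fixpoint reached:
  node 0: 101
  node 1: 011
  node 2: 111
  node 3: 101
  node 4: 111

no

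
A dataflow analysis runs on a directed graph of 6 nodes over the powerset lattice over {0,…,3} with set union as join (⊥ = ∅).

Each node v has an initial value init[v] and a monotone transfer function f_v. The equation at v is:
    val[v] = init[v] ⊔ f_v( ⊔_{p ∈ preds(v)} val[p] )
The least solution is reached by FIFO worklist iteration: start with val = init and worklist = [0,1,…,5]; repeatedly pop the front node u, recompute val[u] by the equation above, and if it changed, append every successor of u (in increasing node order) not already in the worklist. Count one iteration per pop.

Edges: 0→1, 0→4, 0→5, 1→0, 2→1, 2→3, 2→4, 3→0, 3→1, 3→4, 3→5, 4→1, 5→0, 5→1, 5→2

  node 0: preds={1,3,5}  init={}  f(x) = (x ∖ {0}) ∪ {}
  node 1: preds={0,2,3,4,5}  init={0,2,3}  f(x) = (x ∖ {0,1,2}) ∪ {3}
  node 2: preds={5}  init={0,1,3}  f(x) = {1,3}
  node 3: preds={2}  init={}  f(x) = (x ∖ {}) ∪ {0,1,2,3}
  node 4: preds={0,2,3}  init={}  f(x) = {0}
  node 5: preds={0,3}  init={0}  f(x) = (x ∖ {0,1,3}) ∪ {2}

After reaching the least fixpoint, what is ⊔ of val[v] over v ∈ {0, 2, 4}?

Iteration log — 11 steps:
  step 1. node 0  ⊔preds={0,2,3}  new={2,3}  old={}  +wl: 
  step 2. node 1  ⊔preds={0,1,2,3}  new={0,2,3}  stable
  step 3. node 2  ⊔preds={0}  new={0,1,3}  stable
  step 4. node 3  ⊔preds={0,1,3}  new={0,1,2,3}  old={}  +wl: 0,1
  step 5. node 4  ⊔preds={0,1,2,3}  new={0}  old={}  +wl: 
  step 6. node 5  ⊔preds={0,1,2,3}  new={0,2}  old={0}  +wl: 2
  step 7. node 0  ⊔preds={0,1,2,3}  new={1,2,3}  old={2,3}  +wl: 4,5
  step 8. node 1  ⊔preds={0,1,2,3}  new={0,2,3}  stable
  step 9. node 2  ⊔preds={0,2}  new={0,1,3}  stable
  step 10. node 4  ⊔preds={0,1,2,3}  new={0}  stable
  step 11. node 5  ⊔preds={0,1,2,3}  new={0,2}  stable

Least fixpoint reached:
  node 0: {1,2,3}
  node 1: {0,2,3}
  node 2: {0,1,3}
  node 3: {0,1,2,3}
  node 4: {0}
  node 5: {0,2}

{0,1,2,3}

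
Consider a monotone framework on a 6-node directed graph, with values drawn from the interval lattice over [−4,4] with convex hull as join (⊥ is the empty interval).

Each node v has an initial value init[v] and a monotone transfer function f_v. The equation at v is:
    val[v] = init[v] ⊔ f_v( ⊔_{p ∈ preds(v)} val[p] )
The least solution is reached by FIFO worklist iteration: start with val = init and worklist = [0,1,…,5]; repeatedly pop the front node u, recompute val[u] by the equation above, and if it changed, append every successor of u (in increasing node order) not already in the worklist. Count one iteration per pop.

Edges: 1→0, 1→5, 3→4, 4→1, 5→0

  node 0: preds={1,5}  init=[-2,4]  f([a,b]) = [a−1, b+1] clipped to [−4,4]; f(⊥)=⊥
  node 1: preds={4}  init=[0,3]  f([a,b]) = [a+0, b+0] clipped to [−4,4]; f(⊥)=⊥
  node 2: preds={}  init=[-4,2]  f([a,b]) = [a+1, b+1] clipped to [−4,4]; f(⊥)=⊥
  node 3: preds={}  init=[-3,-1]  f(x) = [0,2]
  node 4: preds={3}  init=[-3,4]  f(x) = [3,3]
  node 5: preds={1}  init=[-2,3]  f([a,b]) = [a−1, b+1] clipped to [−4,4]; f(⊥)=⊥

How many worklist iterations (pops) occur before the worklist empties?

7

Trace (7 dequeues):
  [1] u=0 | in [-2,3] | out [-3,4] | prev [-2,4] | push {}
  [2] u=1 | in [-3,4] | out [-3,4] | prev [0,3] | push {0}
  [3] u=2 | in ⊥ | out [-4,2] | ==
  [4] u=3 | in ⊥ | out [-3,2] | prev [-3,-1] | push {}
  [5] u=4 | in [-3,2] | out [-3,4] | ==
  [6] u=5 | in [-3,4] | out [-4,4] | prev [-2,3] | push {}
  [7] u=0 | in [-4,4] | out [-4,4] | prev [-3,4] | push {}

Converged values:
  [0] [-4,4]
  [1] [-3,4]
  [2] [-4,2]
  [3] [-3,2]
  [4] [-3,4]
  [5] [-4,4]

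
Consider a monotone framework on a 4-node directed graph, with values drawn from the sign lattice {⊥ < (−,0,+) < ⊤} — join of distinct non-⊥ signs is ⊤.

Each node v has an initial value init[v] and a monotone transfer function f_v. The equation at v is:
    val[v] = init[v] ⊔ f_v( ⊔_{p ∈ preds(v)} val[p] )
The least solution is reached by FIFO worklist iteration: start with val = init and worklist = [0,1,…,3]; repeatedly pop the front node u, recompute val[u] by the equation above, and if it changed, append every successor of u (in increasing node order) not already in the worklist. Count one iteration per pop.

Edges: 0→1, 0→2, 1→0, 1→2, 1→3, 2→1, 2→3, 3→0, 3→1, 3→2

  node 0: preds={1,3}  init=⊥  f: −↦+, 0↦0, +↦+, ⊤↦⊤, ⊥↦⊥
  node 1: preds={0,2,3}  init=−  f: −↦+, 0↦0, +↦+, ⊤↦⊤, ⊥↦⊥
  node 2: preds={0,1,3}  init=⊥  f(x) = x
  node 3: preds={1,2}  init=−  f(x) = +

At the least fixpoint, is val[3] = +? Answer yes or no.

no

Worklist (7 pops):
  #1 pop 0: in=− → + (was ⊥); enqueue []
  #2 pop 1: in=⊤ → ⊤ (was −); enqueue [0]
  #3 pop 2: in=⊤ → ⊤ (was ⊥); enqueue [1]
  #4 pop 3: in=⊤ → ⊤ (was −); enqueue [2]
  #5 pop 0: in=⊤ → ⊤ (was +); enqueue []
  #6 pop 1: in=⊤ → ⊤ (no change)
  #7 pop 2: in=⊤ → ⊤ (no change)

Fixpoint:
  val[0] = ⊤
  val[1] = ⊤
  val[2] = ⊤
  val[3] = ⊤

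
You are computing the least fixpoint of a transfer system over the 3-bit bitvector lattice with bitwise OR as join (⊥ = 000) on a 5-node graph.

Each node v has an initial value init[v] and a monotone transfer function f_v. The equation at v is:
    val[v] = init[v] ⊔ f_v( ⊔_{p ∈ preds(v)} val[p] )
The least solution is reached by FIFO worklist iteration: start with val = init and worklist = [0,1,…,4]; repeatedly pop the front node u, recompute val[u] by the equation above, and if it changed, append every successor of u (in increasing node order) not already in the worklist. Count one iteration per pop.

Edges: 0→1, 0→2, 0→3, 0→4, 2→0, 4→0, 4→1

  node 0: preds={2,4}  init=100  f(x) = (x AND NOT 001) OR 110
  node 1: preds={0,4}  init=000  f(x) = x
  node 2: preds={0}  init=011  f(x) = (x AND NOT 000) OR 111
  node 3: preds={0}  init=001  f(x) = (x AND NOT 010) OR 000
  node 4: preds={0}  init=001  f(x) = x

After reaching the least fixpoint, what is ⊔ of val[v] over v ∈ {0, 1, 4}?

111

Worklist (7 pops):
  #1 pop 0: in=011 → 110 (was 100); enqueue []
  #2 pop 1: in=111 → 111 (was 000); enqueue []
  #3 pop 2: in=110 → 111 (was 011); enqueue [0]
  #4 pop 3: in=110 → 101 (was 001); enqueue []
  #5 pop 4: in=110 → 111 (was 001); enqueue [1]
  #6 pop 0: in=111 → 110 (no change)
  #7 pop 1: in=111 → 111 (no change)

Fixpoint:
  val[0] = 110
  val[1] = 111
  val[2] = 111
  val[3] = 101
  val[4] = 111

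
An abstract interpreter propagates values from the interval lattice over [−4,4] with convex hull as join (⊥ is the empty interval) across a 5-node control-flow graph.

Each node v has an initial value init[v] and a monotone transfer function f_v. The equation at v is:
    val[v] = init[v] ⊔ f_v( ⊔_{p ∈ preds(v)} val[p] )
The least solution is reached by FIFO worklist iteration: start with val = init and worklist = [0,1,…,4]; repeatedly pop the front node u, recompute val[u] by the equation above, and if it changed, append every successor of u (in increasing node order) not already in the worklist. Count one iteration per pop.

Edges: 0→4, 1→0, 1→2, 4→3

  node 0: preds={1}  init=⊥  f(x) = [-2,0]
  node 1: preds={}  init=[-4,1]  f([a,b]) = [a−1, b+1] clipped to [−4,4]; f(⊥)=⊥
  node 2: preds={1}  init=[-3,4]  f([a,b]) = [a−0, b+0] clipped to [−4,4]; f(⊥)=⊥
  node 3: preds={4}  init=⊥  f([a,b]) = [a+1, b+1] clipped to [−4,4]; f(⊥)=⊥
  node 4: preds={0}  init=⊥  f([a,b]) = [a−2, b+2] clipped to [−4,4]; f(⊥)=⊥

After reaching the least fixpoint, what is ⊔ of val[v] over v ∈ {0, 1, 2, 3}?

[-4,4]

Trace (6 dequeues):
  [1] u=0 | in [-4,1] | out [-2,0] | prev ⊥ | push {}
  [2] u=1 | in ⊥ | out [-4,1] | ==
  [3] u=2 | in [-4,1] | out [-4,4] | prev [-3,4] | push {}
  [4] u=3 | in ⊥ | out ⊥ | ==
  [5] u=4 | in [-2,0] | out [-4,2] | prev ⊥ | push {3}
  [6] u=3 | in [-4,2] | out [-3,3] | prev ⊥ | push {}

Converged values:
  [0] [-2,0]
  [1] [-4,1]
  [2] [-4,4]
  [3] [-3,3]
  [4] [-4,2]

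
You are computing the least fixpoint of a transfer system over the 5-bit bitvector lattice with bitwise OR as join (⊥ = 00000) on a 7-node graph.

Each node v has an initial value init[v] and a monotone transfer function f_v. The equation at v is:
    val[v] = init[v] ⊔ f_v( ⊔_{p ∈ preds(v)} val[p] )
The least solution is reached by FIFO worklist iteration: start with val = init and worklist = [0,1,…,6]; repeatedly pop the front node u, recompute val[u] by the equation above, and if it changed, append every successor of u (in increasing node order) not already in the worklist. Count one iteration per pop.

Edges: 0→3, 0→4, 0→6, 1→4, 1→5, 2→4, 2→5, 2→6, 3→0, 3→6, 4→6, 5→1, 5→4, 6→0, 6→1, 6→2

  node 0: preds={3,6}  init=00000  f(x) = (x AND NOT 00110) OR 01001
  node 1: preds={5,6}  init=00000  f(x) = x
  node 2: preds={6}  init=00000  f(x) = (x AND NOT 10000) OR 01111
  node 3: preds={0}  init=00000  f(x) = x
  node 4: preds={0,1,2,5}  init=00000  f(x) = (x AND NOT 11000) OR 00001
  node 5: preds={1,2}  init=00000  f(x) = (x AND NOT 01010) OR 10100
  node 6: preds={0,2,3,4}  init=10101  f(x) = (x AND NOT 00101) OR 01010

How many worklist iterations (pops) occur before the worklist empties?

Trace (12 dequeues):
  [1] u=0 | in 10101 | out 11001 | prev 00000 | push {}
  [2] u=1 | in 10101 | out 10101 | prev 00000 | push {}
  [3] u=2 | in 10101 | out 01111 | prev 00000 | push {}
  [4] u=3 | in 11001 | out 11001 | prev 00000 | push {0}
  [5] u=4 | in 11111 | out 00111 | prev 00000 | push {}
  [6] u=5 | in 11111 | out 10101 | prev 00000 | push {1,4}
  [7] u=6 | in 11111 | out 11111 | prev 10101 | push {2}
  [8] u=0 | in 11111 | out 11001 | ==
  [9] u=1 | in 11111 | out 11111 | prev 10101 | push {5}
  [10] u=4 | in 11111 | out 00111 | ==
  [11] u=2 | in 11111 | out 01111 | ==
  [12] u=5 | in 11111 | out 10101 | ==

Converged values:
  [0] 11001
  [1] 11111
  [2] 01111
  [3] 11001
  [4] 00111
  [5] 10101
  [6] 11111

12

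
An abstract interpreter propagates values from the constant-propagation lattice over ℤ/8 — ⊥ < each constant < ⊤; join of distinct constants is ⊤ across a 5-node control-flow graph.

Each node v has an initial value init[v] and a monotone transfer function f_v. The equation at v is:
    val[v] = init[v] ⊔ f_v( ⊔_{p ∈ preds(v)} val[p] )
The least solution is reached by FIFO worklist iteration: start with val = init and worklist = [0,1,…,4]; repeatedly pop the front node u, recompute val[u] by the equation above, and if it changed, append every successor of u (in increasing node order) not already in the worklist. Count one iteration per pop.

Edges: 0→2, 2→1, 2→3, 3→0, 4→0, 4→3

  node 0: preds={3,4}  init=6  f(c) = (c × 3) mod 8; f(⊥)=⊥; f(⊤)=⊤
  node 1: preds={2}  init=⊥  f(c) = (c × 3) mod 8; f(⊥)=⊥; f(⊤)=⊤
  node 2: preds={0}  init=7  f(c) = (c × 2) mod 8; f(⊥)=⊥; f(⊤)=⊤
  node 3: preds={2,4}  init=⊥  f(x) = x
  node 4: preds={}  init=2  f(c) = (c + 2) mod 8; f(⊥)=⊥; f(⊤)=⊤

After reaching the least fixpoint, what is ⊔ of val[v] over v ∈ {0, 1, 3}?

⊤

Worklist (8 pops):
  #1 pop 0: in=2 → 6 (no change)
  #2 pop 1: in=7 → 5 (was ⊥); enqueue []
  #3 pop 2: in=6 → ⊤ (was 7); enqueue [1]
  #4 pop 3: in=⊤ → ⊤ (was ⊥); enqueue [0]
  #5 pop 4: in=⊥ → 2 (no change)
  #6 pop 1: in=⊤ → ⊤ (was 5); enqueue []
  #7 pop 0: in=⊤ → ⊤ (was 6); enqueue [2]
  #8 pop 2: in=⊤ → ⊤ (no change)

Fixpoint:
  val[0] = ⊤
  val[1] = ⊤
  val[2] = ⊤
  val[3] = ⊤
  val[4] = 2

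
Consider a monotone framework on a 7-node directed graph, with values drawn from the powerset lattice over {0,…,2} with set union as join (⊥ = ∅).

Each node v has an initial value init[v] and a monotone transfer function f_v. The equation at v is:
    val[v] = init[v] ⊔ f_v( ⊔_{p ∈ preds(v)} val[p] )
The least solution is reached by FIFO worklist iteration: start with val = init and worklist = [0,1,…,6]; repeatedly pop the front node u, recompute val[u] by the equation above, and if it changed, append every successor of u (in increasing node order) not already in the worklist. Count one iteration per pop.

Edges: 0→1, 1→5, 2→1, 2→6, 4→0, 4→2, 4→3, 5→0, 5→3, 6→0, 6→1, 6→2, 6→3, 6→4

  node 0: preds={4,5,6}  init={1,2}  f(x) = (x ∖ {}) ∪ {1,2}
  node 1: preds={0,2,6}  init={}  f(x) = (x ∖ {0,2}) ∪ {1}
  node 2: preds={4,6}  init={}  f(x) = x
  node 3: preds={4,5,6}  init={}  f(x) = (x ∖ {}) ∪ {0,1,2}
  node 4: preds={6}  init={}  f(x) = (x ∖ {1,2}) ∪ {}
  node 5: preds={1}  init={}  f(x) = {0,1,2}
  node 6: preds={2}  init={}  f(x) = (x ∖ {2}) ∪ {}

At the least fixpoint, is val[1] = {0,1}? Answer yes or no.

Worklist (10 pops):
  #1 pop 0: in={} → {1,2} (no change)
  #2 pop 1: in={1,2} → {1} (was {}); enqueue []
  #3 pop 2: in={} → {} (no change)
  #4 pop 3: in={} → {0,1,2} (was {}); enqueue []
  #5 pop 4: in={} → {} (no change)
  #6 pop 5: in={1} → {0,1,2} (was {}); enqueue [0,3]
  #7 pop 6: in={} → {} (no change)
  #8 pop 0: in={0,1,2} → {0,1,2} (was {1,2}); enqueue [1]
  #9 pop 3: in={0,1,2} → {0,1,2} (no change)
  #10 pop 1: in={0,1,2} → {1} (no change)

Fixpoint:
  val[0] = {0,1,2}
  val[1] = {1}
  val[2] = {}
  val[3] = {0,1,2}
  val[4] = {}
  val[5] = {0,1,2}
  val[6] = {}

no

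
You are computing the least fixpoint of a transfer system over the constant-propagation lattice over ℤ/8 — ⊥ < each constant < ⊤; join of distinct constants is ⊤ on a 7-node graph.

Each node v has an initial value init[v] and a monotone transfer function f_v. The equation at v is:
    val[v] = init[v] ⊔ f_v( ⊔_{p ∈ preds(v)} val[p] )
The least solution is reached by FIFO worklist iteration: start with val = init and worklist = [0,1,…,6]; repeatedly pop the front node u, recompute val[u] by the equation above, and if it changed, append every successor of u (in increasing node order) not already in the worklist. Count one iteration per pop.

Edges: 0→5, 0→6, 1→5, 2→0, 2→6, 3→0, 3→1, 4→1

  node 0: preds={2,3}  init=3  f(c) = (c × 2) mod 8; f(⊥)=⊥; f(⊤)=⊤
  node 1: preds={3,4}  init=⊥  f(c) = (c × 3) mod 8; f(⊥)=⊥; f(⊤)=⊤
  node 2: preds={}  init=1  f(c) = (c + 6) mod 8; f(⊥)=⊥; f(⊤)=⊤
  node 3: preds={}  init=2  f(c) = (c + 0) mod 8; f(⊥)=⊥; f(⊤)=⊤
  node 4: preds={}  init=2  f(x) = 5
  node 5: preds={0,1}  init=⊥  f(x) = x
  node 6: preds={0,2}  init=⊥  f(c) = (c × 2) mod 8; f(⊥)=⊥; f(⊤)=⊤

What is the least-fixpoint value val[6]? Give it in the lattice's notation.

Iteration log — 9 steps:
  step 1. node 0  ⊔preds=⊤  new=⊤  old=3  +wl: 
  step 2. node 1  ⊔preds=2  new=6  old=⊥  +wl: 
  step 3. node 2  ⊔preds=⊥  new=1  stable
  step 4. node 3  ⊔preds=⊥  new=2  stable
  step 5. node 4  ⊔preds=⊥  new=⊤  old=2  +wl: 1
  step 6. node 5  ⊔preds=⊤  new=⊤  old=⊥  +wl: 
  step 7. node 6  ⊔preds=⊤  new=⊤  old=⊥  +wl: 
  step 8. node 1  ⊔preds=⊤  new=⊤  old=6  +wl: 5
  step 9. node 5  ⊔preds=⊤  new=⊤  stable

Least fixpoint reached:
  node 0: ⊤
  node 1: ⊤
  node 2: 1
  node 3: 2
  node 4: ⊤
  node 5: ⊤
  node 6: ⊤

⊤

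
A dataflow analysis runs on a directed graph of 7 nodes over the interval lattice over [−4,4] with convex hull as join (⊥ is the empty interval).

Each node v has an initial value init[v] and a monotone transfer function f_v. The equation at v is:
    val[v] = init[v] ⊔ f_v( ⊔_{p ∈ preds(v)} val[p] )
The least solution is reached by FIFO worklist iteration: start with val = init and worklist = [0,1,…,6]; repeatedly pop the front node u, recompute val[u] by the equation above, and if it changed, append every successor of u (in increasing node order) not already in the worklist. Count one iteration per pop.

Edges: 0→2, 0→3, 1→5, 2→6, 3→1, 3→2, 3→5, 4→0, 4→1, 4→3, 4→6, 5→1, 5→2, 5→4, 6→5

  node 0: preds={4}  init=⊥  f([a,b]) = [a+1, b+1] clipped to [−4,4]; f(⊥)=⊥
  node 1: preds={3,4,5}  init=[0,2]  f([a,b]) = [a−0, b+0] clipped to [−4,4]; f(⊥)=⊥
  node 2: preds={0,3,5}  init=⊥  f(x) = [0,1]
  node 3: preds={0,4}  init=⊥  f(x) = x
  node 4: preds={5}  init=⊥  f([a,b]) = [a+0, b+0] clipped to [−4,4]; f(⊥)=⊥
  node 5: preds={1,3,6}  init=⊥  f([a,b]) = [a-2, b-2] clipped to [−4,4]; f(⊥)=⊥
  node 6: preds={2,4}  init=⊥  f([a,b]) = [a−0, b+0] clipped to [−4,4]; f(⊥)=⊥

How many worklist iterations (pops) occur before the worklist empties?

Worklist (25 pops):
  #1 pop 0: in=⊥ → ⊥ (no change)
  #2 pop 1: in=⊥ → [0,2] (no change)
  #3 pop 2: in=⊥ → [0,1] (was ⊥); enqueue []
  #4 pop 3: in=⊥ → ⊥ (no change)
  #5 pop 4: in=⊥ → ⊥ (no change)
  #6 pop 5: in=[0,2] → [-2,0] (was ⊥); enqueue [1,2,4]
  #7 pop 6: in=[0,1] → [0,1] (was ⊥); enqueue [5]
  #8 pop 1: in=[-2,0] → [-2,2] (was [0,2]); enqueue []
  #9 pop 2: in=[-2,0] → [0,1] (no change)
  #10 pop 4: in=[-2,0] → [-2,0] (was ⊥); enqueue [0,1,3,6]
  #11 pop 5: in=[-2,2] → [-4,0] (was [-2,0]); enqueue [2,4]
  #12 pop 0: in=[-2,0] → [-1,1] (was ⊥); enqueue []
  #13 pop 1: in=[-4,0] → [-4,2] (was [-2,2]); enqueue [5]
  #14 pop 3: in=[-2,1] → [-2,1] (was ⊥); enqueue [1]
  #15 pop 6: in=[-2,1] → [-2,1] (was [0,1]); enqueue []
  #16 pop 2: in=[-4,1] → [0,1] (no change)
  #17 pop 4: in=[-4,0] → [-4,0] (was [-2,0]); enqueue [0,3,6]
  #18 pop 5: in=[-4,2] → [-4,0] (no change)
  #19 pop 1: in=[-4,1] → [-4,2] (no change)
  #20 pop 0: in=[-4,0] → [-3,1] (was [-1,1]); enqueue [2]
  #21 pop 3: in=[-4,1] → [-4,1] (was [-2,1]); enqueue [1,5]
  #22 pop 6: in=[-4,1] → [-4,1] (was [-2,1]); enqueue []
  #23 pop 2: in=[-4,1] → [0,1] (no change)
  #24 pop 1: in=[-4,1] → [-4,2] (no change)
  #25 pop 5: in=[-4,2] → [-4,0] (no change)

Fixpoint:
  val[0] = [-3,1]
  val[1] = [-4,2]
  val[2] = [0,1]
  val[3] = [-4,1]
  val[4] = [-4,0]
  val[5] = [-4,0]
  val[6] = [-4,1]

25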